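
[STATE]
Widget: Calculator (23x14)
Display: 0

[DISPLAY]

                      0
┌───┬───┬───┬───┐      
│ 7 │ 8 │ 9 │ ÷ │      
├───┼───┼───┼───┤      
│ 4 │ 5 │ 6 │ × │      
├───┼───┼───┼───┤      
│ 1 │ 2 │ 3 │ - │      
├───┼───┼───┼───┤      
│ 0 │ . │ = │ + │      
├───┼───┼───┼───┤      
│ C │ MC│ MR│ M+│      
└───┴───┴───┴───┘      
                       
                       


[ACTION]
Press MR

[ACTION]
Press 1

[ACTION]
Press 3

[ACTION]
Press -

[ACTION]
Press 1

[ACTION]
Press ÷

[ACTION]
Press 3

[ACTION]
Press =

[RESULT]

                      4
┌───┬───┬───┬───┐      
│ 7 │ 8 │ 9 │ ÷ │      
├───┼───┼───┼───┤      
│ 4 │ 5 │ 6 │ × │      
├───┼───┼───┼───┤      
│ 1 │ 2 │ 3 │ - │      
├───┼───┼───┼───┤      
│ 0 │ . │ = │ + │      
├───┼───┼───┼───┤      
│ C │ MC│ MR│ M+│      
└───┴───┴───┴───┘      
                       
                       


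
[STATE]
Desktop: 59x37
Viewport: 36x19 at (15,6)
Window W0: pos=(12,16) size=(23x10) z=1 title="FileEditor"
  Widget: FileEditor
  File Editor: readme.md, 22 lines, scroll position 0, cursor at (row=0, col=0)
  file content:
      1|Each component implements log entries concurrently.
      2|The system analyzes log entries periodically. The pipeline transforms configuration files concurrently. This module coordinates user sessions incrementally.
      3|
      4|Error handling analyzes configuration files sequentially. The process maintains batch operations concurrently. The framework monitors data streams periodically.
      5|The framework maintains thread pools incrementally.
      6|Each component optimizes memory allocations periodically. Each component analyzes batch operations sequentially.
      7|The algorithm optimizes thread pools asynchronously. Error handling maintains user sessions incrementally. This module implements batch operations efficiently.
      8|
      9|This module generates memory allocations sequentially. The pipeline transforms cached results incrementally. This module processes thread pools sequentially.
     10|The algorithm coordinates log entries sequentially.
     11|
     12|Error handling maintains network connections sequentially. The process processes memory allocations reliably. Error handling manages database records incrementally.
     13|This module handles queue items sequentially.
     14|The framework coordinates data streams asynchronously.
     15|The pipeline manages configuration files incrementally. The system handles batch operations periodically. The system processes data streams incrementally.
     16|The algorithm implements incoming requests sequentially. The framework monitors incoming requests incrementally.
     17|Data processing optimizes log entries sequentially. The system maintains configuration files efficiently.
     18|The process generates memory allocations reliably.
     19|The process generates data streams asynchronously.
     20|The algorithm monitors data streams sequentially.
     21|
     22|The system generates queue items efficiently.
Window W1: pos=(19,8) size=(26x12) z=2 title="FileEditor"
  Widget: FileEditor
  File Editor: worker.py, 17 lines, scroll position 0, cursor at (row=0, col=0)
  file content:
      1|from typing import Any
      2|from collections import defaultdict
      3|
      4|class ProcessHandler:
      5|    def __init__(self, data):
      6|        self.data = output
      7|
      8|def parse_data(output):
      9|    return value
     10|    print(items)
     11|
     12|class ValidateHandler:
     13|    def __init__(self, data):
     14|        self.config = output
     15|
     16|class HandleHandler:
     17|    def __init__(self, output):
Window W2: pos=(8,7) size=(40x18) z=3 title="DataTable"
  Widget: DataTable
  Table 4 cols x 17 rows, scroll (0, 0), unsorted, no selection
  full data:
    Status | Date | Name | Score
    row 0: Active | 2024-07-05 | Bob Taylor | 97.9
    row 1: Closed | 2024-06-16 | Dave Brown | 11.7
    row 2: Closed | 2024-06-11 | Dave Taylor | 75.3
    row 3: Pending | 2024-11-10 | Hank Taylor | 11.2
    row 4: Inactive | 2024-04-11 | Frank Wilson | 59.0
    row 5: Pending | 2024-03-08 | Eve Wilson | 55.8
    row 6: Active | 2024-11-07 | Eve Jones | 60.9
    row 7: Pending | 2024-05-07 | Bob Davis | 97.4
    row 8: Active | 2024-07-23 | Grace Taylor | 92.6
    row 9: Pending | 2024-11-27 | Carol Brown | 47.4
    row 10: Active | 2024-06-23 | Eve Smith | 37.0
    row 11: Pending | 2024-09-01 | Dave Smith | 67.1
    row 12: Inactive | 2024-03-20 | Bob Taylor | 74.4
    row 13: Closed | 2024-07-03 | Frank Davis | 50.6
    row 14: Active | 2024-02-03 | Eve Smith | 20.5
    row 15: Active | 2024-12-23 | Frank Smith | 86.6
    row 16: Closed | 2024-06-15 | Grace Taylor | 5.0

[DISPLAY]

                                    
━━━━━━━━━━━━━━━━━━━━━━━━━━━━━━━━┓   
able                            ┃   
────────────────────────────────┨   
  │Date      │Name        │Score┃   
──┼──────────┼────────────┼─────┃   
  │2024-07-05│Bob Taylor  │97.9 ┃   
  │2024-06-16│Dave Brown  │11.7 ┃   
  │2024-06-11│Dave Taylor │75.3 ┃   
g │2024-11-10│Hank Taylor │11.2 ┃   
ve│2024-04-11│Frank Wilson│59.0 ┃   
g │2024-03-08│Eve Wilson  │55.8 ┃   
  │2024-11-07│Eve Jones   │60.9 ┃   
g │2024-05-07│Bob Davis   │97.4 ┃   
  │2024-07-23│Grace Taylor│92.6 ┃   
g │2024-11-27│Carol Brown │47.4 ┃   
  │2024-06-23│Eve Smith   │37.0 ┃   
g │2024-09-01│Dave Smith  │67.1 ┃   
━━━━━━━━━━━━━━━━━━━━━━━━━━━━━━━━┛   


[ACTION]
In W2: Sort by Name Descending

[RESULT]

                                    
━━━━━━━━━━━━━━━━━━━━━━━━━━━━━━━━┓   
able                            ┃   
────────────────────────────────┨   
  │Date      │Name       ▼│Score┃   
──┼──────────┼────────────┼─────┃   
g │2024-11-10│Hank Taylor │11.2 ┃   
  │2024-07-23│Grace Taylor│92.6 ┃   
  │2024-06-15│Grace Taylor│5.0  ┃   
ve│2024-04-11│Frank Wilson│59.0 ┃   
  │2024-12-23│Frank Smith │86.6 ┃   
  │2024-07-03│Frank Davis │50.6 ┃   
g │2024-03-08│Eve Wilson  │55.8 ┃   
  │2024-06-23│Eve Smith   │37.0 ┃   
  │2024-02-03│Eve Smith   │20.5 ┃   
  │2024-11-07│Eve Jones   │60.9 ┃   
  │2024-06-11│Dave Taylor │75.3 ┃   
g │2024-09-01│Dave Smith  │67.1 ┃   
━━━━━━━━━━━━━━━━━━━━━━━━━━━━━━━━┛   


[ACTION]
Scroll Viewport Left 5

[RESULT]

                                    
━━━━━━━━━━━━━━━━━━━━━━━━━━━━━━━━━━━━
DataTable                           
────────────────────────────────────
tatus  │Date      │Name       ▼│Scor
───────┼──────────┼────────────┼────
ending │2024-11-10│Hank Taylor │11.2
ctive  │2024-07-23│Grace Taylor│92.6
losed  │2024-06-15│Grace Taylor│5.0 
nactive│2024-04-11│Frank Wilson│59.0
ctive  │2024-12-23│Frank Smith │86.6
losed  │2024-07-03│Frank Davis │50.6
ending │2024-03-08│Eve Wilson  │55.8
ctive  │2024-06-23│Eve Smith   │37.0
ctive  │2024-02-03│Eve Smith   │20.5
ctive  │2024-11-07│Eve Jones   │60.9
losed  │2024-06-11│Dave Taylor │75.3
ending │2024-09-01│Dave Smith  │67.1
━━━━━━━━━━━━━━━━━━━━━━━━━━━━━━━━━━━━


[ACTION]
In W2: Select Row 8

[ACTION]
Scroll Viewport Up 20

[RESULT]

                                    
                                    
                                    
                                    
                                    
                                    
                                    
━━━━━━━━━━━━━━━━━━━━━━━━━━━━━━━━━━━━
DataTable                           
────────────────────────────────────
tatus  │Date      │Name       ▼│Scor
───────┼──────────┼────────────┼────
ending │2024-11-10│Hank Taylor │11.2
ctive  │2024-07-23│Grace Taylor│92.6
losed  │2024-06-15│Grace Taylor│5.0 
nactive│2024-04-11│Frank Wilson│59.0
ctive  │2024-12-23│Frank Smith │86.6
losed  │2024-07-03│Frank Davis │50.6
ending │2024-03-08│Eve Wilson  │55.8


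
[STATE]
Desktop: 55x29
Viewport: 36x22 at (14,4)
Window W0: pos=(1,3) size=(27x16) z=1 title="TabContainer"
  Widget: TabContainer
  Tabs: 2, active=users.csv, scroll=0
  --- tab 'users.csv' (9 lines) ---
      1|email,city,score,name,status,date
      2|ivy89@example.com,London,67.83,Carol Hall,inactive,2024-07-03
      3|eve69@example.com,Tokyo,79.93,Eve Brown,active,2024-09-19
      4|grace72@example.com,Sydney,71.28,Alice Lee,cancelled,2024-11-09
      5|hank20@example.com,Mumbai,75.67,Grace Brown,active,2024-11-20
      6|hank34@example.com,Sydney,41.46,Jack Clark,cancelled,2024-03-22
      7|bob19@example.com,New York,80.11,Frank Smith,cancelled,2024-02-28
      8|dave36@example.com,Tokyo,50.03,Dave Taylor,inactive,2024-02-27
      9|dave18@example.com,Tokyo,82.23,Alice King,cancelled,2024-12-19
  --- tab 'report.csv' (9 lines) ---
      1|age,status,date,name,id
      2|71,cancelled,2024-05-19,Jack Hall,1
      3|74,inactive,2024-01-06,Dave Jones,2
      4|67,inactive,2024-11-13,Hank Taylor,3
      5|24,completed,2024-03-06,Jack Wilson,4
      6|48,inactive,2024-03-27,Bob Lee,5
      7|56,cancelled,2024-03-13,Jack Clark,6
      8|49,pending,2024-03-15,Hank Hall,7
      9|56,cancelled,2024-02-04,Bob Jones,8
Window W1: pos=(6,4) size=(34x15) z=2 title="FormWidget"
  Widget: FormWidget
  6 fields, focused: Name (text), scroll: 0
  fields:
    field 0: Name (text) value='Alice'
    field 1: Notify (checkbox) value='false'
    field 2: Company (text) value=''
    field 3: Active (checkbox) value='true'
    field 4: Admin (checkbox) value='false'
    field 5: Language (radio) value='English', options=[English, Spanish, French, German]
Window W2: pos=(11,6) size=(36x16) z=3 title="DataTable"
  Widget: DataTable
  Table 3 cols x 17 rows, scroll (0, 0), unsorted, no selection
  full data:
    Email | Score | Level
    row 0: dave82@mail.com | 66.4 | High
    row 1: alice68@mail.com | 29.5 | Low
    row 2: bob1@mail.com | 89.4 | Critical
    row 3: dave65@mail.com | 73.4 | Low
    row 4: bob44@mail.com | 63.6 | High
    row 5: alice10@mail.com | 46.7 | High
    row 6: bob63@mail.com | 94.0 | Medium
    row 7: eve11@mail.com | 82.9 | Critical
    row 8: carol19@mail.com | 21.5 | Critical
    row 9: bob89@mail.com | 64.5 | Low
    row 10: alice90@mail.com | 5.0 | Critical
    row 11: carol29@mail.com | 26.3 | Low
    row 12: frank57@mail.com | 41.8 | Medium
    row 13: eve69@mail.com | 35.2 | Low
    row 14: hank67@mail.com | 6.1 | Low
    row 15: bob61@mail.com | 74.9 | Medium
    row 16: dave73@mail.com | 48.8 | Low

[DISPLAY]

━━━━━━━━━━━━━━━━━━━━━━━━━┓          
dget                     ┃          
━━━━━━━━━━━━━━━━━━━━━━━━━━━━━━━━┓   
ataTable                        ┃   
────────────────────────────────┨   
ail           │Score│Level      ┃   
──────────────┼─────┼────────   ┃   
ve82@mail.com │66.4 │High       ┃   
ice68@mail.com│29.5 │Low        ┃   
b1@mail.com   │89.4 │Critical   ┃   
ve65@mail.com │73.4 │Low        ┃   
b44@mail.com  │63.6 │High       ┃   
ice10@mail.com│46.7 │High       ┃   
b63@mail.com  │94.0 │Medium     ┃   
e11@mail.com  │82.9 │Critical   ┃   
rol19@mail.com│21.5 │Critical   ┃   
b89@mail.com  │64.5 │Low        ┃   
━━━━━━━━━━━━━━━━━━━━━━━━━━━━━━━━┛   
                                    
                                    
                                    
                                    


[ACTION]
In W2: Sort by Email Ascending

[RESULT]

━━━━━━━━━━━━━━━━━━━━━━━━━┓          
dget                     ┃          
━━━━━━━━━━━━━━━━━━━━━━━━━━━━━━━━┓   
ataTable                        ┃   
────────────────────────────────┨   
ail          ▲│Score│Level      ┃   
──────────────┼─────┼────────   ┃   
ice10@mail.com│46.7 │High       ┃   
ice68@mail.com│29.5 │Low        ┃   
ice90@mail.com│5.0  │Critical   ┃   
b1@mail.com   │89.4 │Critical   ┃   
b44@mail.com  │63.6 │High       ┃   
b61@mail.com  │74.9 │Medium     ┃   
b63@mail.com  │94.0 │Medium     ┃   
b89@mail.com  │64.5 │Low        ┃   
rol19@mail.com│21.5 │Critical   ┃   
rol29@mail.com│26.3 │Low        ┃   
━━━━━━━━━━━━━━━━━━━━━━━━━━━━━━━━┛   
                                    
                                    
                                    
                                    


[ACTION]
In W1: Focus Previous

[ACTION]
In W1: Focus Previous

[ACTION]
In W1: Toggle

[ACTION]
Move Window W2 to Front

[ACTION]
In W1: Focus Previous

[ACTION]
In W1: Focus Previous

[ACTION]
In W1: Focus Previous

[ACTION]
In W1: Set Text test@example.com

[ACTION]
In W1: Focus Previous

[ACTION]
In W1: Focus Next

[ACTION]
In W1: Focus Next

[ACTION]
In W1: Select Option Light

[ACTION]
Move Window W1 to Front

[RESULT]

━━━━━━━━━━━━━━━━━━━━━━━━━┓          
dget                     ┃          
─────────────────────────┨━━━━━━┓   
       [Alice           ]┃      ┃   
y:     [ ]               ┃──────┨   
ny:    [                ]┃      ┃   
e:     [x]               ┃───   ┃   
:      [x]               ┃      ┃   
age:   (●) English  ( ) S┃      ┃   
                         ┃cal   ┃   
                         ┃cal   ┃   
                         ┃      ┃   
                         ┃m     ┃   
                         ┃m     ┃   
━━━━━━━━━━━━━━━━━━━━━━━━━┛      ┃   
rol19@mail.com│21.5 │Critical   ┃   
rol29@mail.com│26.3 │Low        ┃   
━━━━━━━━━━━━━━━━━━━━━━━━━━━━━━━━┛   
                                    
                                    
                                    
                                    


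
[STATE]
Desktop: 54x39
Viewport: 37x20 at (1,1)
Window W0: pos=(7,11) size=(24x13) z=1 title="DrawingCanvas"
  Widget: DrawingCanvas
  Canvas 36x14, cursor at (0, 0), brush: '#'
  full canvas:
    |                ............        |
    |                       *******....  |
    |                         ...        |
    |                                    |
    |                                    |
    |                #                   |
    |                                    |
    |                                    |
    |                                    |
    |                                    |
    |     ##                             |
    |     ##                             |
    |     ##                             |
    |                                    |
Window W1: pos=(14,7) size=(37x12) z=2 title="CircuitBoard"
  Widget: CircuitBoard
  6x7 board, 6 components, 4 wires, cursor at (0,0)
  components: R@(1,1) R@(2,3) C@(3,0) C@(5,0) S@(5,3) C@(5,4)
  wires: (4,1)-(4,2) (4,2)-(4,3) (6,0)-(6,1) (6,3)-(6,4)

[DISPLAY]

                                     
                                     
                                     
                                     
                                     
                                     
             ┏━━━━━━━━━━━━━━━━━━━━━━━
             ┃ CircuitBoard          
             ┠───────────────────────
             ┃   0 1 2 3 4 5         
      ┏━━━━━━┃0  [.]                 
      ┃ Drawi┃                       
      ┠──────┃1       R              
      ┃+     ┃                       
      ┃      ┃2               R      
      ┃      ┃                       
      ┃      ┃3   C                  
      ┃      ┗━━━━━━━━━━━━━━━━━━━━━━━
      ┃                #     ┃       
      ┃                      ┃       


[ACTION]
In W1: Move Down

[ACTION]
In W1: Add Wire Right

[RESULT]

                                     
                                     
                                     
                                     
                                     
                                     
             ┏━━━━━━━━━━━━━━━━━━━━━━━
             ┃ CircuitBoard          
             ┠───────────────────────
             ┃   0 1 2 3 4 5         
      ┏━━━━━━┃0                      
      ┃ Drawi┃                       
      ┠──────┃1  [.]─ R              
      ┃+     ┃                       
      ┃      ┃2               R      
      ┃      ┃                       
      ┃      ┃3   C                  
      ┃      ┗━━━━━━━━━━━━━━━━━━━━━━━
      ┃                #     ┃       
      ┃                      ┃       


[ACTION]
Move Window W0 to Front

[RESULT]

                                     
                                     
                                     
                                     
                                     
                                     
             ┏━━━━━━━━━━━━━━━━━━━━━━━
             ┃ CircuitBoard          
             ┠───────────────────────
             ┃   0 1 2 3 4 5         
      ┏━━━━━━━━━━━━━━━━━━━━━━┓       
      ┃ DrawingCanvas        ┃       
      ┠──────────────────────┨       
      ┃+               ......┃       
      ┃                      ┃R      
      ┃                      ┃       
      ┃                      ┃       
      ┃                      ┃━━━━━━━
      ┃                #     ┃       
      ┃                      ┃       


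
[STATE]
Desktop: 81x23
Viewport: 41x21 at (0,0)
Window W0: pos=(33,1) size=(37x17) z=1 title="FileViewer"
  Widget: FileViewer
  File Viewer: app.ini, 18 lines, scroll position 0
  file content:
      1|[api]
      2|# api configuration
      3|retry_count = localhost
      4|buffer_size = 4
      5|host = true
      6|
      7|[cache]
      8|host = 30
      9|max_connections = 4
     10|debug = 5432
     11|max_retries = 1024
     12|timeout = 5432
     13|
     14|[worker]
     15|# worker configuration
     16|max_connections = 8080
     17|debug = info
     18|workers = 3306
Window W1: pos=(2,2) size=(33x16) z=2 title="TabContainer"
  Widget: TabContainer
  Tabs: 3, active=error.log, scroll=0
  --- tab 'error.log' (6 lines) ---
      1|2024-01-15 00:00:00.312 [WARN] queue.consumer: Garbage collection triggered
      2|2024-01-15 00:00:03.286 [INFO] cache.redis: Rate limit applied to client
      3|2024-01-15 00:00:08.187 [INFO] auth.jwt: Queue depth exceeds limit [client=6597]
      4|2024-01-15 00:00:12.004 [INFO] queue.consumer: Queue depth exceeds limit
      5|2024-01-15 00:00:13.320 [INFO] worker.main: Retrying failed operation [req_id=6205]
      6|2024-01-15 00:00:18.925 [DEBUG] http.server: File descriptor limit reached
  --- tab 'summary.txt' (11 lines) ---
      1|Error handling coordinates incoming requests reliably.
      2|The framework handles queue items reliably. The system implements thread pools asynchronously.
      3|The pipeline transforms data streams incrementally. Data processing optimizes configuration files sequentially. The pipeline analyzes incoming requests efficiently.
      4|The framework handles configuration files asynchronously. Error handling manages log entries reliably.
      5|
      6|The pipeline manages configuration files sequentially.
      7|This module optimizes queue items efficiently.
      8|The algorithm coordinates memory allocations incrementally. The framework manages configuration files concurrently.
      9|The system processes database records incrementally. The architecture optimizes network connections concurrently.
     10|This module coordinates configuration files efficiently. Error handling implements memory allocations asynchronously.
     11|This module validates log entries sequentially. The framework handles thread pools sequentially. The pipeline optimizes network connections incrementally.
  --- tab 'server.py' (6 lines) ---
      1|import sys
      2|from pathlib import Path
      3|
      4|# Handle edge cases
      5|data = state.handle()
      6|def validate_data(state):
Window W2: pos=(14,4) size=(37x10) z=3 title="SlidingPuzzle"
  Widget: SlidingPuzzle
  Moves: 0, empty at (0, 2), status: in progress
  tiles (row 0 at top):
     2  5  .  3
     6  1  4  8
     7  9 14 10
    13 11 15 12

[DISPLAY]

                                         
                                 ┏━━━━━━━
  ┏━━━━━━━━━━━━━━━━━━━━━━━━━━━━━━━┓FileVi
  ┃ TabContainer                  ┃──────
  ┠───────────┏━━━━━━━━━━━━━━━━━━━━━━━━━━
  ┃[error.log]┃ SlidingPuzzle            
  ┃───────────┠──────────────────────────
  ┃2024-01-15 ┃┌────┬────┬────┬────┐     
  ┃2024-01-15 ┃│  2 │  5 │    │  3 │     
  ┃2024-01-15 ┃├────┼────┼────┼────┤     
  ┃2024-01-15 ┃│  6 │  1 │  4 │  8 │     
  ┃2024-01-15 ┃├────┼────┼────┼────┤     
  ┃2024-01-15 ┃│  7 │  9 │ 14 │ 10 │     
  ┃           ┗━━━━━━━━━━━━━━━━━━━━━━━━━━
  ┃                               ┃ax_ret
  ┃                               ┃imeout
  ┃                               ┃      
  ┗━━━━━━━━━━━━━━━━━━━━━━━━━━━━━━━┛━━━━━━
                                         
                                         
                                         


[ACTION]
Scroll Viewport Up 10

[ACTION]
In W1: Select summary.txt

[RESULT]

                                         
                                 ┏━━━━━━━
  ┏━━━━━━━━━━━━━━━━━━━━━━━━━━━━━━━┓FileVi
  ┃ TabContainer                  ┃──────
  ┠───────────┏━━━━━━━━━━━━━━━━━━━━━━━━━━
  ┃ error.log ┃ SlidingPuzzle            
  ┃───────────┠──────────────────────────
  ┃Error handl┃┌────┬────┬────┬────┐     
  ┃The framewo┃│  2 │  5 │    │  3 │     
  ┃The pipelin┃├────┼────┼────┼────┤     
  ┃The framewo┃│  6 │  1 │  4 │  8 │     
  ┃           ┃├────┼────┼────┼────┤     
  ┃The pipelin┃│  7 │  9 │ 14 │ 10 │     
  ┃This module┗━━━━━━━━━━━━━━━━━━━━━━━━━━
  ┃The algorithm coordinates memor┃ax_ret
  ┃The system processes database r┃imeout
  ┃This module coordinates configu┃      
  ┗━━━━━━━━━━━━━━━━━━━━━━━━━━━━━━━┛━━━━━━
                                         
                                         
                                         


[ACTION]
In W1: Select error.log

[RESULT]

                                         
                                 ┏━━━━━━━
  ┏━━━━━━━━━━━━━━━━━━━━━━━━━━━━━━━┓FileVi
  ┃ TabContainer                  ┃──────
  ┠───────────┏━━━━━━━━━━━━━━━━━━━━━━━━━━
  ┃[error.log]┃ SlidingPuzzle            
  ┃───────────┠──────────────────────────
  ┃2024-01-15 ┃┌────┬────┬────┬────┐     
  ┃2024-01-15 ┃│  2 │  5 │    │  3 │     
  ┃2024-01-15 ┃├────┼────┼────┼────┤     
  ┃2024-01-15 ┃│  6 │  1 │  4 │  8 │     
  ┃2024-01-15 ┃├────┼────┼────┼────┤     
  ┃2024-01-15 ┃│  7 │  9 │ 14 │ 10 │     
  ┃           ┗━━━━━━━━━━━━━━━━━━━━━━━━━━
  ┃                               ┃ax_ret
  ┃                               ┃imeout
  ┃                               ┃      
  ┗━━━━━━━━━━━━━━━━━━━━━━━━━━━━━━━┛━━━━━━
                                         
                                         
                                         


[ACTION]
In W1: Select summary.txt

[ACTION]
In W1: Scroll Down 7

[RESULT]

                                         
                                 ┏━━━━━━━
  ┏━━━━━━━━━━━━━━━━━━━━━━━━━━━━━━━┓FileVi
  ┃ TabContainer                  ┃──────
  ┠───────────┏━━━━━━━━━━━━━━━━━━━━━━━━━━
  ┃ error.log ┃ SlidingPuzzle            
  ┃───────────┠──────────────────────────
  ┃The algorit┃┌────┬────┬────┬────┐     
  ┃The system ┃│  2 │  5 │    │  3 │     
  ┃This module┃├────┼────┼────┼────┤     
  ┃This module┃│  6 │  1 │  4 │  8 │     
  ┃           ┃├────┼────┼────┼────┤     
  ┃           ┃│  7 │  9 │ 14 │ 10 │     
  ┃           ┗━━━━━━━━━━━━━━━━━━━━━━━━━━
  ┃                               ┃ax_ret
  ┃                               ┃imeout
  ┃                               ┃      
  ┗━━━━━━━━━━━━━━━━━━━━━━━━━━━━━━━┛━━━━━━
                                         
                                         
                                         


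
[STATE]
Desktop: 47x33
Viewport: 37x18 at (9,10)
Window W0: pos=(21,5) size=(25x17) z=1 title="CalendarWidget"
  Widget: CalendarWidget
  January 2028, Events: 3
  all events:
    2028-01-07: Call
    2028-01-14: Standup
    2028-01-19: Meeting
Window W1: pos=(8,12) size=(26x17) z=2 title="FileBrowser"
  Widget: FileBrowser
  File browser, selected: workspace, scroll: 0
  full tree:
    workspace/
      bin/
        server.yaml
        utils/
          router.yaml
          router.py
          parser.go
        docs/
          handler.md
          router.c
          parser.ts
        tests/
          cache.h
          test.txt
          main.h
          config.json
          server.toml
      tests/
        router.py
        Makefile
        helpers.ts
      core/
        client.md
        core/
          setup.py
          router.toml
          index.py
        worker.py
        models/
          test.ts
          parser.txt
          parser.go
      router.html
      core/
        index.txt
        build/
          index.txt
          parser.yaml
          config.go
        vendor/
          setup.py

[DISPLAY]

            ┃                1  2   ┃
            ┃ 3  4  5  6  7*  8  9  ┃
━━━━━━━━━━━━━━━━━━━━━━━━┓14* 15 16  ┃
 FileBrowser            ┃ 21 22 23  ┃
────────────────────────┨28 29 30   ┃
> [-] workspace/        ┃           ┃
    [+] bin/            ┃           ┃
    [+] tests/          ┃           ┃
    [+] core/           ┃           ┃
    router.html         ┃           ┃
    [+] core/           ┃           ┃
                        ┃━━━━━━━━━━━┛
                        ┃            
                        ┃            
                        ┃            
                        ┃            
                        ┃            
                        ┃            


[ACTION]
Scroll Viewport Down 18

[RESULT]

> [-] workspace/        ┃           ┃
    [+] bin/            ┃           ┃
    [+] tests/          ┃           ┃
    [+] core/           ┃           ┃
    router.html         ┃           ┃
    [+] core/           ┃           ┃
                        ┃━━━━━━━━━━━┛
                        ┃            
                        ┃            
                        ┃            
                        ┃            
                        ┃            
                        ┃            
━━━━━━━━━━━━━━━━━━━━━━━━┛            
                                     
                                     
                                     
                                     


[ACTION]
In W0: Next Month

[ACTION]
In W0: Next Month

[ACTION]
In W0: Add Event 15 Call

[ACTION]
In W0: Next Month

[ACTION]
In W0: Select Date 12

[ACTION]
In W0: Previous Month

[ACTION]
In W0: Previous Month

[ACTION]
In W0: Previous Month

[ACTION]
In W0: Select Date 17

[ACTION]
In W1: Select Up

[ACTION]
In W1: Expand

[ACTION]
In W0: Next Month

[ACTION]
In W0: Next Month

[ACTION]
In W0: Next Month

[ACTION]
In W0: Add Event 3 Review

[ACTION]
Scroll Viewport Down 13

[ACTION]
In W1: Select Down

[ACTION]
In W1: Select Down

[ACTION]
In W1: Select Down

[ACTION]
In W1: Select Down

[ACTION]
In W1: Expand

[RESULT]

  [-] workspace/        ┃           ┃
    [+] bin/            ┃           ┃
    [+] tests/          ┃           ┃
    [+] core/           ┃           ┃
  > router.html         ┃           ┃
    [+] core/           ┃           ┃
                        ┃━━━━━━━━━━━┛
                        ┃            
                        ┃            
                        ┃            
                        ┃            
                        ┃            
                        ┃            
━━━━━━━━━━━━━━━━━━━━━━━━┛            
                                     
                                     
                                     
                                     


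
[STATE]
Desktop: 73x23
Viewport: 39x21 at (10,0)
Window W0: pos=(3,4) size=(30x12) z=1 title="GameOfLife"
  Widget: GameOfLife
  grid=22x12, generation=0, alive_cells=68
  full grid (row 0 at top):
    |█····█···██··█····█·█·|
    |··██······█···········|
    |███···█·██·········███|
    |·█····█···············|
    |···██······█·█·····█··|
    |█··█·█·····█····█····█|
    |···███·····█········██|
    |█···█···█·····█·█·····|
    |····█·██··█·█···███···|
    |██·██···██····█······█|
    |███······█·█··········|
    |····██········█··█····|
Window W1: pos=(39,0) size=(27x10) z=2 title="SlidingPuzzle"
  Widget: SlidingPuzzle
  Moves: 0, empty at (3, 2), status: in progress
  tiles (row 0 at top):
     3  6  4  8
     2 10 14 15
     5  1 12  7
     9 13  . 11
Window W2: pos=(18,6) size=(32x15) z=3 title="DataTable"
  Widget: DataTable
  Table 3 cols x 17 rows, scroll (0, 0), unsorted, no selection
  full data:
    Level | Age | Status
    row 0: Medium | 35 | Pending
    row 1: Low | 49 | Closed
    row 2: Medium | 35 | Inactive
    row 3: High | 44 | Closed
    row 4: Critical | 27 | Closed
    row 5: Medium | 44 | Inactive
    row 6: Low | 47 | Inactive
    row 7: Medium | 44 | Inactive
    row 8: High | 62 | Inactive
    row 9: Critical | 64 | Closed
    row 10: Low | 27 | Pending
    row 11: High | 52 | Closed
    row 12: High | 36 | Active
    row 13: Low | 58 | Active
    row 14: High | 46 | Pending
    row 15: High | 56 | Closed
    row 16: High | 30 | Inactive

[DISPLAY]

                             ┏━━━━━━━━━
                             ┃ SlidingP
                             ┠─────────
                             ┃┌────┬───
━━━━━━━━━━━━━━━━━━━━━━┓      ┃│  3 │  6
fLife                 ┃      ┃├────┼───
────────┏━━━━━━━━━━━━━━━━━━━━━━━━━━━━━━
        ┃ DataTable                    
█·██····┠──────────────────────────────
█·······┃Level   │Age│Status           
·····█·█┃────────┼───┼────────         
·····█··┃Medium  │35 │Pending          
·····█··┃Low     │49 │Closed           
··█·····┃Medium  │35 │Inactive         
██··█·█·┃High    │44 │Closed           
━━━━━━━━┃Critical│27 │Closed           
        ┃Medium  │44 │Inactive         
        ┃Low     │47 │Inactive         
        ┃Medium  │44 │Inactive         
        ┃High    │62 │Inactive         
        ┗━━━━━━━━━━━━━━━━━━━━━━━━━━━━━━


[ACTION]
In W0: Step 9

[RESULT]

                             ┏━━━━━━━━━
                             ┃ SlidingP
                             ┠─────────
                             ┃┌────┬───
━━━━━━━━━━━━━━━━━━━━━━┓      ┃│  3 │  6
fLife                 ┃      ┃├────┼───
────────┏━━━━━━━━━━━━━━━━━━━━━━━━━━━━━━
        ┃ DataTable                    
···██···┠──────────────────────────────
·█··█···┃Level   │Age│Status           
██··█···┃────────┼───┼────────         
······█·┃Medium  │35 │Pending          
··█···█·┃Low     │49 │Closed           
········┃Medium  │35 │Inactive         
█·█·█···┃High    │44 │Closed           
━━━━━━━━┃Critical│27 │Closed           
        ┃Medium  │44 │Inactive         
        ┃Low     │47 │Inactive         
        ┃Medium  │44 │Inactive         
        ┃High    │62 │Inactive         
        ┗━━━━━━━━━━━━━━━━━━━━━━━━━━━━━━


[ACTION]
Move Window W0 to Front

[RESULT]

                             ┏━━━━━━━━━
                             ┃ SlidingP
                             ┠─────────
                             ┃┌────┬───
━━━━━━━━━━━━━━━━━━━━━━┓      ┃│  3 │  6
fLife                 ┃      ┃├────┼───
──────────────────────┨━━━━━━━━━━━━━━━━
                      ┃                
···██···········      ┃────────────────
·█··█···········      ┃tatus           
██··█···········      ┃───────         
······█··█······      ┃ending          
··█···█···█·███·      ┃losed           
········█·██·██·      ┃nactive         
█·█·█···██·█··█·      ┃losed           
━━━━━━━━━━━━━━━━━━━━━━┛losed           
        ┃Medium  │44 │Inactive         
        ┃Low     │47 │Inactive         
        ┃Medium  │44 │Inactive         
        ┃High    │62 │Inactive         
        ┗━━━━━━━━━━━━━━━━━━━━━━━━━━━━━━


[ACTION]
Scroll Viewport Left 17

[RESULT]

                                       
                                       
                                       
                                       
   ┏━━━━━━━━━━━━━━━━━━━━━━━━━━━━┓      
   ┃ GameOfLife                 ┃      
   ┠────────────────────────────┨━━━━━━
   ┃Gen: 9                      ┃      
   ┃·████····██···········      ┃──────
   ┃·█·····█··█···········      ┃tatus 
   ┃·██·█·██··█···········      ┃──────
   ┃···█·█······█··█······      ┃ending
   ┃·█··█···█···█···█·███·      ┃losed 
   ┃·████·········█·██·██·      ┃nactiv
   ┃█·███·█·█·█···██·█··█·      ┃losed 
   ┗━━━━━━━━━━━━━━━━━━━━━━━━━━━━┛losed 
                  ┃Medium  │44 │Inactiv
                  ┃Low     │47 │Inactiv
                  ┃Medium  │44 │Inactiv
                  ┃High    │62 │Inactiv
                  ┗━━━━━━━━━━━━━━━━━━━━


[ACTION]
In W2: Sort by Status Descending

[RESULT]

                                       
                                       
                                       
                                       
   ┏━━━━━━━━━━━━━━━━━━━━━━━━━━━━┓      
   ┃ GameOfLife                 ┃      
   ┠────────────────────────────┨━━━━━━
   ┃Gen: 9                      ┃      
   ┃·████····██···········      ┃──────
   ┃·█·····█··█···········      ┃tatus 
   ┃·██·█·██··█···········      ┃──────
   ┃···█·█······█··█······      ┃ending
   ┃·█··█···█···█···█·███·      ┃ending
   ┃·████·········█·██·██·      ┃ending
   ┃█·███·█·█·█···██·█··█·      ┃nactiv
   ┗━━━━━━━━━━━━━━━━━━━━━━━━━━━━┛nactiv
                  ┃Low     │47 │Inactiv
                  ┃Medium  │44 │Inactiv
                  ┃High    │62 │Inactiv
                  ┃High    │30 │Inactiv
                  ┗━━━━━━━━━━━━━━━━━━━━


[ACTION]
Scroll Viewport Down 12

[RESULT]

                                       
                                       
   ┏━━━━━━━━━━━━━━━━━━━━━━━━━━━━┓      
   ┃ GameOfLife                 ┃      
   ┠────────────────────────────┨━━━━━━
   ┃Gen: 9                      ┃      
   ┃·████····██···········      ┃──────
   ┃·█·····█··█···········      ┃tatus 
   ┃·██·█·██··█···········      ┃──────
   ┃···█·█······█··█······      ┃ending
   ┃·█··█···█···█···█·███·      ┃ending
   ┃·████·········█·██·██·      ┃ending
   ┃█·███·█·█·█···██·█··█·      ┃nactiv
   ┗━━━━━━━━━━━━━━━━━━━━━━━━━━━━┛nactiv
                  ┃Low     │47 │Inactiv
                  ┃Medium  │44 │Inactiv
                  ┃High    │62 │Inactiv
                  ┃High    │30 │Inactiv
                  ┗━━━━━━━━━━━━━━━━━━━━
                                       
                                       
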